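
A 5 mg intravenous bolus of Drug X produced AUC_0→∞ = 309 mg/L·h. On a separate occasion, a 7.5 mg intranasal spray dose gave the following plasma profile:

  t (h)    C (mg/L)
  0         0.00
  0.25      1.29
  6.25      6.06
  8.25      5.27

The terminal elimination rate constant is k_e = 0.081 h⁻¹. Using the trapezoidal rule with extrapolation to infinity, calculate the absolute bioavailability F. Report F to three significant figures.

Trapezoidal AUC_0→8.25 (intranasal spray):
  [0→0.25]: (0.00+1.29)/2 × 0.25 = 0.16125
  [0.25→6.25]: (1.29+6.06)/2 × 6 = 22.05
  [6.25→8.25]: (6.06+5.27)/2 × 2 = 11.33
  Sum = 33.54125 mg/L·h
Tail: C_last/k_e = 5.27/0.081 = 65.062
AUC_0→∞ (intranasal spray) = 33.54125 + 65.062 = 98.60325 mg/L·h
F = (AUC_ev/D_ev)/(AUC_iv/D_iv) = (98.60325/7.5)/(309/5) = 13.1471/61.8 = 0.2127

F = 0.213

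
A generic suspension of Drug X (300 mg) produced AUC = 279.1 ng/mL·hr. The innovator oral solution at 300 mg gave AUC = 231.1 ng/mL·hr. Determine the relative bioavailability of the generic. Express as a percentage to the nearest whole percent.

F_rel = (AUC_test/D_test) / (AUC_ref/D_ref)
      = (279.1/300) / (231.1/300)
      = 0.930333 / 0.770333 = 1.2077 = 120.77%

F_rel = 121%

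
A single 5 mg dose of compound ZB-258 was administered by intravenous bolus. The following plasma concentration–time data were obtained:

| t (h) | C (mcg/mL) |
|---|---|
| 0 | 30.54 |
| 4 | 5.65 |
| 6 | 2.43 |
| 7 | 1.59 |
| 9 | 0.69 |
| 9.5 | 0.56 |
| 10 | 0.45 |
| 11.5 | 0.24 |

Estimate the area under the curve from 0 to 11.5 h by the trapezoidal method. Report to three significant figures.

AUC = 85.8 mcg/mL·h

Trapezoidal AUC_0→11.5:
  [0→4]: (30.54+5.65)/2 × 4 = 72.38
  [4→6]: (5.65+2.43)/2 × 2 = 8.08
  [6→7]: (2.43+1.59)/2 × 1 = 2.01
  [7→9]: (1.59+0.69)/2 × 2 = 2.28
  [9→9.5]: (0.69+0.56)/2 × 0.5 = 0.3125
  [9.5→10]: (0.56+0.45)/2 × 0.5 = 0.2525
  [10→11.5]: (0.45+0.24)/2 × 1.5 = 0.5175
  Sum = 85.8325 mcg/mL·h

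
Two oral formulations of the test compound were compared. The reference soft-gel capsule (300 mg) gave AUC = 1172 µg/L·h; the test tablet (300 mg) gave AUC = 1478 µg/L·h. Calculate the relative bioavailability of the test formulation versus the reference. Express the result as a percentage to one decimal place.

F_rel = 126.1%

F_rel = (AUC_test/D_test) / (AUC_ref/D_ref)
      = (1478/300) / (1172/300)
      = 4.92667 / 3.90667 = 1.2611 = 126.11%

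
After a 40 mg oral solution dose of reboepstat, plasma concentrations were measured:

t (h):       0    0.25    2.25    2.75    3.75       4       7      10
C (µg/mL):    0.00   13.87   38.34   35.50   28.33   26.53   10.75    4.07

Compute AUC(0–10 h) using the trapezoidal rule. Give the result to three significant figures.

AUC = 189 µg/mL·h

Trapezoidal AUC_0→10:
  [0→0.25]: (0.00+13.87)/2 × 0.25 = 1.73375
  [0.25→2.25]: (13.87+38.34)/2 × 2 = 52.21
  [2.25→2.75]: (38.34+35.50)/2 × 0.5 = 18.46
  [2.75→3.75]: (35.50+28.33)/2 × 1 = 31.915
  [3.75→4]: (28.33+26.53)/2 × 0.25 = 6.8575
  [4→7]: (26.53+10.75)/2 × 3 = 55.92
  [7→10]: (10.75+4.07)/2 × 3 = 22.23
  Sum = 189.32625 µg/mL·h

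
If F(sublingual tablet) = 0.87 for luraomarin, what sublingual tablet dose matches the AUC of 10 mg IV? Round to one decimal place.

D_sublingual = 11.5 mg

For equal systemic exposure: F × D_ev = D_iv
D_ev = D_iv / F = 10 / 0.87 = 11.4943 mg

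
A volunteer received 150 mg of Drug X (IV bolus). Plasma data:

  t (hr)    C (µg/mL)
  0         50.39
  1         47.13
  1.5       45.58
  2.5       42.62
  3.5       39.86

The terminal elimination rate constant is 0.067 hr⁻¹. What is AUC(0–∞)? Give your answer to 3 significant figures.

Trapezoidal AUC_0→3.5:
  [0→1]: (50.39+47.13)/2 × 1 = 48.76
  [1→1.5]: (47.13+45.58)/2 × 0.5 = 23.1775
  [1.5→2.5]: (45.58+42.62)/2 × 1 = 44.1
  [2.5→3.5]: (42.62+39.86)/2 × 1 = 41.24
  Sum = 157.2775 µg/mL·hr
Extrapolated tail: C_last / k_e = 39.86 / 0.067 = 594.925
AUC_0→∞ = 157.2775 + 594.925 = 752.2025 µg/mL·hr

AUC = 752 µg/mL·hr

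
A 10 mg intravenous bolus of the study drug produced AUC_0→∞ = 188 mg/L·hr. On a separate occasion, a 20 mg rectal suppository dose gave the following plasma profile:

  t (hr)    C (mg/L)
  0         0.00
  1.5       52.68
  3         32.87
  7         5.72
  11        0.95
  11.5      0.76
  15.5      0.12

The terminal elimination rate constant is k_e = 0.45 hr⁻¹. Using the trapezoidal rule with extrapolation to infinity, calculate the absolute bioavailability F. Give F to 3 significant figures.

Trapezoidal AUC_0→15.5 (rectal suppository):
  [0→1.5]: (0.00+52.68)/2 × 1.5 = 39.51
  [1.5→3]: (52.68+32.87)/2 × 1.5 = 64.1625
  [3→7]: (32.87+5.72)/2 × 4 = 77.18
  [7→11]: (5.72+0.95)/2 × 4 = 13.34
  [11→11.5]: (0.95+0.76)/2 × 0.5 = 0.4275
  [11.5→15.5]: (0.76+0.12)/2 × 4 = 1.76
  Sum = 196.38 mg/L·hr
Tail: C_last/k_e = 0.12/0.45 = 0.267
AUC_0→∞ (rectal suppository) = 196.38 + 0.267 = 196.647 mg/L·hr
F = (AUC_ev/D_ev)/(AUC_iv/D_iv) = (196.647/20)/(188/10) = 9.83235/18.8 = 0.5230

F = 0.523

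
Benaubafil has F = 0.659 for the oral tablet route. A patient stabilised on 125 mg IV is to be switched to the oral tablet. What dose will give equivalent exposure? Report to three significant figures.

For equal systemic exposure: F × D_ev = D_iv
D_ev = D_iv / F = 125 / 0.659 = 189.681 mg

D_oral = 190 mg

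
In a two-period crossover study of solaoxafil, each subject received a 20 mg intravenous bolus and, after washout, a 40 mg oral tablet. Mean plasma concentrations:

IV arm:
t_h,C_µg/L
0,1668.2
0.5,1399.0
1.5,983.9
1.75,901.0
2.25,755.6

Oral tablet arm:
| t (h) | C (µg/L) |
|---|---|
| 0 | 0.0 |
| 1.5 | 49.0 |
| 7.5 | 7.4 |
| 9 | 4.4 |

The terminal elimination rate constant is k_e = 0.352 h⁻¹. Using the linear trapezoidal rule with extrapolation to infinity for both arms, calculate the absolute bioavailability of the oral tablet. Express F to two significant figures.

F = 0.024

Trapezoidal AUC_0→2.25 (IV):
  [0→0.5]: (1668.2+1399.0)/2 × 0.5 = 766.8
  [0.5→1.5]: (1399.0+983.9)/2 × 1 = 1191.45
  [1.5→1.75]: (983.9+901.0)/2 × 0.25 = 235.6125
  [1.75→2.25]: (901.0+755.6)/2 × 0.5 = 414.15
  Sum = 2608.0125 µg/L·h
IV tail: 755.6/0.352 = 2146.591; AUC_iv,0→∞ = 2608.0125 + 2146.591 = 4754.6035 µg/L·h
Trapezoidal AUC_0→9 (oral tablet):
  [0→1.5]: (0.0+49.0)/2 × 1.5 = 36.75
  [1.5→7.5]: (49.0+7.4)/2 × 6 = 169.2
  [7.5→9]: (7.4+4.4)/2 × 1.5 = 8.85
  Sum = 214.8 µg/L·h
oral tablet tail: 4.4/0.352 = 12.500; AUC_ev,0→∞ = 214.8 + 12.500 = 227.3 µg/L·h
F = (AUC_ev/D_ev)/(AUC_iv/D_iv) = (227.3/40)/(4754.6035/20) = 5.6825/237.73 = 0.0239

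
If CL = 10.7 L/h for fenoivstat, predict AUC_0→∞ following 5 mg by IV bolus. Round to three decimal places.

AUC = 0.467 mg/L·h

AUC_0→∞ = Dose_iv / CL
        = 5 / 10.7 = 0.46729 mg/L·h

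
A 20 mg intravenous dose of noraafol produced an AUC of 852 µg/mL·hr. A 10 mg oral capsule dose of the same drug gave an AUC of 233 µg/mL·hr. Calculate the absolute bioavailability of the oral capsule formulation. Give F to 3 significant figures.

F = (AUC_ev / D_ev) / (AUC_iv / D_iv)
  = (233/10) / (852/20)
  = 23.3 / 42.6 = 0.5469

F = 0.547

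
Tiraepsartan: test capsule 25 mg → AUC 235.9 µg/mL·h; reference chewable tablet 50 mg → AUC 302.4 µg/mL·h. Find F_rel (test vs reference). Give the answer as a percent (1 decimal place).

F_rel = (AUC_test/D_test) / (AUC_ref/D_ref)
      = (235.9/25) / (302.4/50)
      = 9.436 / 6.048 = 1.5602 = 156.02%

F_rel = 156.0%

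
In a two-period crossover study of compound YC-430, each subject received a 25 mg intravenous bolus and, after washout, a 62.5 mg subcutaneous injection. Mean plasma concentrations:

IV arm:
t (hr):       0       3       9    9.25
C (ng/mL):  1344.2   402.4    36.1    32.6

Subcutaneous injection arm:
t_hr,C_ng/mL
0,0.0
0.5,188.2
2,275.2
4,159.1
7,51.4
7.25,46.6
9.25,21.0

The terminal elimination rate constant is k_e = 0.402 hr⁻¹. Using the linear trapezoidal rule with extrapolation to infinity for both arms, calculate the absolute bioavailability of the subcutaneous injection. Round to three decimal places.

F = 0.127

Trapezoidal AUC_0→9.25 (IV):
  [0→3]: (1344.2+402.4)/2 × 3 = 2619.9
  [3→9]: (402.4+36.1)/2 × 6 = 1315.5
  [9→9.25]: (36.1+32.6)/2 × 0.25 = 8.5875
  Sum = 3943.9875 ng/mL·hr
IV tail: 32.6/0.402 = 81.095; AUC_iv,0→∞ = 3943.9875 + 81.095 = 4025.0825 ng/mL·hr
Trapezoidal AUC_0→9.25 (subcutaneous injection):
  [0→0.5]: (0.0+188.2)/2 × 0.5 = 47.05
  [0.5→2]: (188.2+275.2)/2 × 1.5 = 347.55
  [2→4]: (275.2+159.1)/2 × 2 = 434.3
  [4→7]: (159.1+51.4)/2 × 3 = 315.75
  [7→7.25]: (51.4+46.6)/2 × 0.25 = 12.25
  [7.25→9.25]: (46.6+21.0)/2 × 2 = 67.6
  Sum = 1224.5 ng/mL·hr
subcutaneous injection tail: 21.0/0.402 = 52.239; AUC_ev,0→∞ = 1224.5 + 52.239 = 1276.739 ng/mL·hr
F = (AUC_ev/D_ev)/(AUC_iv/D_iv) = (1276.739/62.5)/(4025.0825/25) = 20.427824/161.0033 = 0.1269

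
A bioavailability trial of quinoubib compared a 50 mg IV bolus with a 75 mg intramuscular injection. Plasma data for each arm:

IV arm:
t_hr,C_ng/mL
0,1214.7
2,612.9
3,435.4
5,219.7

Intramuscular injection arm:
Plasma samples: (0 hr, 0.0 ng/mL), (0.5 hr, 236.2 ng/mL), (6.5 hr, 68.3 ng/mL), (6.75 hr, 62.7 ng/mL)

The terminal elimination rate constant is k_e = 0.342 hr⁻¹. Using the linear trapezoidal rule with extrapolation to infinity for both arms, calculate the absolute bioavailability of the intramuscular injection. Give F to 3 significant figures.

Trapezoidal AUC_0→5 (IV):
  [0→2]: (1214.7+612.9)/2 × 2 = 1827.6
  [2→3]: (612.9+435.4)/2 × 1 = 524.15
  [3→5]: (435.4+219.7)/2 × 2 = 655.1
  Sum = 3006.85 ng/mL·hr
IV tail: 219.7/0.342 = 642.398; AUC_iv,0→∞ = 3006.85 + 642.398 = 3649.248 ng/mL·hr
Trapezoidal AUC_0→6.75 (intramuscular injection):
  [0→0.5]: (0.0+236.2)/2 × 0.5 = 59.05
  [0.5→6.5]: (236.2+68.3)/2 × 6 = 913.5
  [6.5→6.75]: (68.3+62.7)/2 × 0.25 = 16.375
  Sum = 988.925 ng/mL·hr
intramuscular injection tail: 62.7/0.342 = 183.333; AUC_ev,0→∞ = 988.925 + 183.333 = 1172.258 ng/mL·hr
F = (AUC_ev/D_ev)/(AUC_iv/D_iv) = (1172.258/75)/(3649.248/50) = 15.6301/72.98496 = 0.2142

F = 0.214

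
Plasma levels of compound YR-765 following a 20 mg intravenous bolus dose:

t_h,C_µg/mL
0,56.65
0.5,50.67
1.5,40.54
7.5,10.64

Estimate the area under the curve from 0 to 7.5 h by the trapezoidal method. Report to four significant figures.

Trapezoidal AUC_0→7.5:
  [0→0.5]: (56.65+50.67)/2 × 0.5 = 26.83
  [0.5→1.5]: (50.67+40.54)/2 × 1 = 45.605
  [1.5→7.5]: (40.54+10.64)/2 × 6 = 153.54
  Sum = 225.975 µg/mL·h

AUC = 226.0 µg/mL·h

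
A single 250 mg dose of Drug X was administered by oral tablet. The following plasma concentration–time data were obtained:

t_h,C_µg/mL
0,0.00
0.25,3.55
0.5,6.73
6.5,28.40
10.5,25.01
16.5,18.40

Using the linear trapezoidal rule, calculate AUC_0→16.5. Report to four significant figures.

Trapezoidal AUC_0→16.5:
  [0→0.25]: (0.00+3.55)/2 × 0.25 = 0.44375
  [0.25→0.5]: (3.55+6.73)/2 × 0.25 = 1.285
  [0.5→6.5]: (6.73+28.40)/2 × 6 = 105.39
  [6.5→10.5]: (28.40+25.01)/2 × 4 = 106.82
  [10.5→16.5]: (25.01+18.40)/2 × 6 = 130.23
  Sum = 344.16875 µg/mL·h

AUC = 344.2 µg/mL·h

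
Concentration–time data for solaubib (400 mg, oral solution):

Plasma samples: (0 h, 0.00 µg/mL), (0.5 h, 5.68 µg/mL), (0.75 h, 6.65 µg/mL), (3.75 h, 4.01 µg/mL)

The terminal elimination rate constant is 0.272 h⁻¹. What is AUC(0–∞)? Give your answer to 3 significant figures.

AUC = 33.7 µg/mL·h

Trapezoidal AUC_0→3.75:
  [0→0.5]: (0.00+5.68)/2 × 0.5 = 1.42
  [0.5→0.75]: (5.68+6.65)/2 × 0.25 = 1.54125
  [0.75→3.75]: (6.65+4.01)/2 × 3 = 15.99
  Sum = 18.95125 µg/mL·h
Extrapolated tail: C_last / k_e = 4.01 / 0.272 = 14.743
AUC_0→∞ = 18.95125 + 14.743 = 33.69425 µg/mL·h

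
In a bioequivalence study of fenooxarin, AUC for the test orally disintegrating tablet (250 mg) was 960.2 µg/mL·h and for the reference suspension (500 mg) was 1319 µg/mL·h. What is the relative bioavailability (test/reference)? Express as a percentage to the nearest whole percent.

F_rel = (AUC_test/D_test) / (AUC_ref/D_ref)
      = (960.2/250) / (1319/500)
      = 3.8408 / 2.638 = 1.4560 = 145.60%

F_rel = 146%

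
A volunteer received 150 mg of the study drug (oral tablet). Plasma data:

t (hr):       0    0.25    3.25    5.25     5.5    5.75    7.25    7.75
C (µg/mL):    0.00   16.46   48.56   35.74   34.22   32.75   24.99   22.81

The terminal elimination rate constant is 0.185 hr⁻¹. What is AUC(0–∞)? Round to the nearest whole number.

AUC = 380 µg/mL·hr

Trapezoidal AUC_0→7.75:
  [0→0.25]: (0.00+16.46)/2 × 0.25 = 2.0575
  [0.25→3.25]: (16.46+48.56)/2 × 3 = 97.53
  [3.25→5.25]: (48.56+35.74)/2 × 2 = 84.3
  [5.25→5.5]: (35.74+34.22)/2 × 0.25 = 8.745
  [5.5→5.75]: (34.22+32.75)/2 × 0.25 = 8.37125
  [5.75→7.25]: (32.75+24.99)/2 × 1.5 = 43.305
  [7.25→7.75]: (24.99+22.81)/2 × 0.5 = 11.95
  Sum = 256.25875 µg/mL·hr
Extrapolated tail: C_last / k_e = 22.81 / 0.185 = 123.297
AUC_0→∞ = 256.25875 + 123.297 = 379.55575 µg/mL·hr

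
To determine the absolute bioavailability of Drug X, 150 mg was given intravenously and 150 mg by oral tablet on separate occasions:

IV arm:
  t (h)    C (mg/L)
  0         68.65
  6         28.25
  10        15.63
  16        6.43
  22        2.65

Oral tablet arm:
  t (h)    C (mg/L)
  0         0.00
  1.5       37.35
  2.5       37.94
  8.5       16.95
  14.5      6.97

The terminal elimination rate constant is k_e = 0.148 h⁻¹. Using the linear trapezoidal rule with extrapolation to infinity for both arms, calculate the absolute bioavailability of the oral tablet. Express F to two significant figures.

F = 0.71

Trapezoidal AUC_0→22 (IV):
  [0→6]: (68.65+28.25)/2 × 6 = 290.7
  [6→10]: (28.25+15.63)/2 × 4 = 87.76
  [10→16]: (15.63+6.43)/2 × 6 = 66.18
  [16→22]: (6.43+2.65)/2 × 6 = 27.24
  Sum = 471.88 mg/L·h
IV tail: 2.65/0.148 = 17.905; AUC_iv,0→∞ = 471.88 + 17.905 = 489.785 mg/L·h
Trapezoidal AUC_0→14.5 (oral tablet):
  [0→1.5]: (0.00+37.35)/2 × 1.5 = 28.0125
  [1.5→2.5]: (37.35+37.94)/2 × 1 = 37.645
  [2.5→8.5]: (37.94+16.95)/2 × 6 = 164.67
  [8.5→14.5]: (16.95+6.97)/2 × 6 = 71.76
  Sum = 302.0875 mg/L·h
oral tablet tail: 6.97/0.148 = 47.095; AUC_ev,0→∞ = 302.0875 + 47.095 = 349.1825 mg/L·h
F = (AUC_ev/D_ev)/(AUC_iv/D_iv) = (349.1825/150)/(489.785/150) = 2.32788/3.26523 = 0.7129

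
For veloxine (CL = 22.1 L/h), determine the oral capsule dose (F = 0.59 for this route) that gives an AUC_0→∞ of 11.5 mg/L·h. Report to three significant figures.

Dose = CL × AUC_0→∞ / F
     = 22.1 × 11.5 / 0.59 = 430.763 mg

Dose = 431 mg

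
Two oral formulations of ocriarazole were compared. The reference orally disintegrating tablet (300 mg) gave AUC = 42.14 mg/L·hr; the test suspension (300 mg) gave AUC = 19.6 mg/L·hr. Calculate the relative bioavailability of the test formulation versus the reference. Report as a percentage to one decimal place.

F_rel = 46.5%

F_rel = (AUC_test/D_test) / (AUC_ref/D_ref)
      = (19.6/300) / (42.14/300)
      = 0.0653333 / 0.140467 = 0.4651 = 46.51%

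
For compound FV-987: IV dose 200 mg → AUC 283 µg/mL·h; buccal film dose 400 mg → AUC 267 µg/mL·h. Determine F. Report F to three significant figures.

F = (AUC_ev / D_ev) / (AUC_iv / D_iv)
  = (267/400) / (283/200)
  = 0.6675 / 1.415 = 0.4717

F = 0.472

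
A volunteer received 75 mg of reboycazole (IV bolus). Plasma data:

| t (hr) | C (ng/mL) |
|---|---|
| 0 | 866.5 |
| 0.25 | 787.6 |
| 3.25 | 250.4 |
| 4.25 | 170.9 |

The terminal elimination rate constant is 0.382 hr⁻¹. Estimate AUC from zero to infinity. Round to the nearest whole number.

AUC = 2422 ng/mL·hr

Trapezoidal AUC_0→4.25:
  [0→0.25]: (866.5+787.6)/2 × 0.25 = 206.7625
  [0.25→3.25]: (787.6+250.4)/2 × 3 = 1557.0
  [3.25→4.25]: (250.4+170.9)/2 × 1 = 210.65
  Sum = 1974.4125 ng/mL·hr
Extrapolated tail: C_last / k_e = 170.9 / 0.382 = 447.382
AUC_0→∞ = 1974.4125 + 447.382 = 2421.7945 ng/mL·hr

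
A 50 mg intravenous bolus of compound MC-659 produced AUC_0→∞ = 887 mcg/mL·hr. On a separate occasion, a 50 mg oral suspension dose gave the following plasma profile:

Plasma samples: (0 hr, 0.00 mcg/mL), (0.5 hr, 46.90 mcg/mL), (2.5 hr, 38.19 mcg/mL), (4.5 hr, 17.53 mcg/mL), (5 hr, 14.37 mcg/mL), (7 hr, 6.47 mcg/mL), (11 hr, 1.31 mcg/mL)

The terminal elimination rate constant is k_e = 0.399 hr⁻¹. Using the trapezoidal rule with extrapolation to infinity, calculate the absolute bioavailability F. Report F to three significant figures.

Trapezoidal AUC_0→11 (oral suspension):
  [0→0.5]: (0.00+46.90)/2 × 0.5 = 11.725
  [0.5→2.5]: (46.90+38.19)/2 × 2 = 85.09
  [2.5→4.5]: (38.19+17.53)/2 × 2 = 55.72
  [4.5→5]: (17.53+14.37)/2 × 0.5 = 7.975
  [5→7]: (14.37+6.47)/2 × 2 = 20.84
  [7→11]: (6.47+1.31)/2 × 4 = 15.56
  Sum = 196.91 mcg/mL·hr
Tail: C_last/k_e = 1.31/0.399 = 3.283
AUC_0→∞ (oral suspension) = 196.91 + 3.283 = 200.193 mcg/mL·hr
F = (AUC_ev/D_ev)/(AUC_iv/D_iv) = (200.193/50)/(887/50) = 4.00386/17.74 = 0.2257

F = 0.226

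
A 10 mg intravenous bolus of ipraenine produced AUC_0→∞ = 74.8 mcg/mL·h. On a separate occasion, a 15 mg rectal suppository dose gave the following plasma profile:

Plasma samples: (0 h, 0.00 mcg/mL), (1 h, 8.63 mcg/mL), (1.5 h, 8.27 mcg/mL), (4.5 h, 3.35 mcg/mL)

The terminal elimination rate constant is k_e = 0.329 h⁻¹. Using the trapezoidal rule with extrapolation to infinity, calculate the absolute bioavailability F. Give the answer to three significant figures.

F = 0.322

Trapezoidal AUC_0→4.5 (rectal suppository):
  [0→1]: (0.00+8.63)/2 × 1 = 4.315
  [1→1.5]: (8.63+8.27)/2 × 0.5 = 4.225
  [1.5→4.5]: (8.27+3.35)/2 × 3 = 17.43
  Sum = 25.97 mcg/mL·h
Tail: C_last/k_e = 3.35/0.329 = 10.182
AUC_0→∞ (rectal suppository) = 25.97 + 10.182 = 36.152 mcg/mL·h
F = (AUC_ev/D_ev)/(AUC_iv/D_iv) = (36.152/15)/(74.8/10) = 2.41013/7.48 = 0.3222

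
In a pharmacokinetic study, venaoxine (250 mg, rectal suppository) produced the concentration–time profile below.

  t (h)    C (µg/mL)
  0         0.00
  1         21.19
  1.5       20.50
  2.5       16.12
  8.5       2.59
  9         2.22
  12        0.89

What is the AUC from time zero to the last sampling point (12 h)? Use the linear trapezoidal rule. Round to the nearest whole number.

Trapezoidal AUC_0→12:
  [0→1]: (0.00+21.19)/2 × 1 = 10.595
  [1→1.5]: (21.19+20.50)/2 × 0.5 = 10.4225
  [1.5→2.5]: (20.50+16.12)/2 × 1 = 18.31
  [2.5→8.5]: (16.12+2.59)/2 × 6 = 56.13
  [8.5→9]: (2.59+2.22)/2 × 0.5 = 1.2025
  [9→12]: (2.22+0.89)/2 × 3 = 4.665
  Sum = 101.325 µg/mL·h

AUC = 101 µg/mL·h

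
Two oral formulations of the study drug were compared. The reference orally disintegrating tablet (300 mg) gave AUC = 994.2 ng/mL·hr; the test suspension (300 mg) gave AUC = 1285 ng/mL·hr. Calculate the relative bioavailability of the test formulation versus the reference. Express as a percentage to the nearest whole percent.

F_rel = (AUC_test/D_test) / (AUC_ref/D_ref)
      = (1285/300) / (994.2/300)
      = 4.28333 / 3.314 = 1.2925 = 129.25%

F_rel = 129%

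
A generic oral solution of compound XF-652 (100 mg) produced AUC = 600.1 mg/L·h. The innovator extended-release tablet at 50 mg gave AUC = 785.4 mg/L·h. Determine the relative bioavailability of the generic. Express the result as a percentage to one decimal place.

F_rel = (AUC_test/D_test) / (AUC_ref/D_ref)
      = (600.1/100) / (785.4/50)
      = 6.001 / 15.708 = 0.3820 = 38.20%

F_rel = 38.2%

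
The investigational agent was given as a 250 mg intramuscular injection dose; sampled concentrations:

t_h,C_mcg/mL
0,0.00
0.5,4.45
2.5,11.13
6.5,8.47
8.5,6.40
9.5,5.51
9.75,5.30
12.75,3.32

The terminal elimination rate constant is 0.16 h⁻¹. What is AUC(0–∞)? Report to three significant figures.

AUC = 112 mcg/mL·h

Trapezoidal AUC_0→12.75:
  [0→0.5]: (0.00+4.45)/2 × 0.5 = 1.1125
  [0.5→2.5]: (4.45+11.13)/2 × 2 = 15.58
  [2.5→6.5]: (11.13+8.47)/2 × 4 = 39.2
  [6.5→8.5]: (8.47+6.40)/2 × 2 = 14.87
  [8.5→9.5]: (6.40+5.51)/2 × 1 = 5.955
  [9.5→9.75]: (5.51+5.30)/2 × 0.25 = 1.35125
  [9.75→12.75]: (5.30+3.32)/2 × 3 = 12.93
  Sum = 90.99875 mcg/mL·h
Extrapolated tail: C_last / k_e = 3.32 / 0.16 = 20.750
AUC_0→∞ = 90.99875 + 20.750 = 111.74875 mcg/mL·h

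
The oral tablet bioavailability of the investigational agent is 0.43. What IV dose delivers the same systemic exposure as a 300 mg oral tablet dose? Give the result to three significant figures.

Systemic exposure from an extravascular dose = F × D_ev, so the equivalent IV dose is F × D_ev.
D_iv = F × D_ev = 0.43 × 300 = 129 mg

D_iv = 129 mg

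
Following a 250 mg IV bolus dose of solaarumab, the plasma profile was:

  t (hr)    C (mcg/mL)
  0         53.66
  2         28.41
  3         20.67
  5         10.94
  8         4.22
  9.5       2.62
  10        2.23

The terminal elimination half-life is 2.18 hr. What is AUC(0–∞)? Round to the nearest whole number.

Trapezoidal AUC_0→10:
  [0→2]: (53.66+28.41)/2 × 2 = 82.07
  [2→3]: (28.41+20.67)/2 × 1 = 24.54
  [3→5]: (20.67+10.94)/2 × 2 = 31.61
  [5→8]: (10.94+4.22)/2 × 3 = 22.74
  [8→9.5]: (4.22+2.62)/2 × 1.5 = 5.13
  [9.5→10]: (2.62+2.23)/2 × 0.5 = 1.2125
  Sum = 167.3025 mcg/mL·hr
k_e = ln2 / t½ = 0.693147 / 2.18 = 0.3180 hr^-1
Extrapolated tail: C_last / k_e = 2.23 / 0.318 = 7.013
AUC_0→∞ = 167.3025 + 7.013 = 174.3155 mcg/mL·hr

AUC = 174 mcg/mL·hr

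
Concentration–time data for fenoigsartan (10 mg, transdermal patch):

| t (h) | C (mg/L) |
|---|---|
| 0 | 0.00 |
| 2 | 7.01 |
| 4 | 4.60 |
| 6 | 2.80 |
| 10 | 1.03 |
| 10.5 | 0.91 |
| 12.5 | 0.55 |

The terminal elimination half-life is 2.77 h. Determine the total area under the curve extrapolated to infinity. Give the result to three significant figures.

AUC = 37.8 mg/L·h

Trapezoidal AUC_0→12.5:
  [0→2]: (0.00+7.01)/2 × 2 = 7.01
  [2→4]: (7.01+4.60)/2 × 2 = 11.61
  [4→6]: (4.60+2.80)/2 × 2 = 7.4
  [6→10]: (2.80+1.03)/2 × 4 = 7.66
  [10→10.5]: (1.03+0.91)/2 × 0.5 = 0.485
  [10.5→12.5]: (0.91+0.55)/2 × 2 = 1.46
  Sum = 35.625 mg/L·h
k_e = ln2 / t½ = 0.693147 / 2.77 = 0.2502 h^-1
Extrapolated tail: C_last / k_e = 0.55 / 0.2502 = 2.198
AUC_0→∞ = 35.625 + 2.198 = 37.823 mg/L·h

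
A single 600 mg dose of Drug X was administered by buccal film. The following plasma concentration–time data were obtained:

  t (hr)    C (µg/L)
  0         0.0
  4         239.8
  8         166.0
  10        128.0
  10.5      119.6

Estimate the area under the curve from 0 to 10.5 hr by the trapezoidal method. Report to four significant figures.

Trapezoidal AUC_0→10.5:
  [0→4]: (0.0+239.8)/2 × 4 = 479.6
  [4→8]: (239.8+166.0)/2 × 4 = 811.6
  [8→10]: (166.0+128.0)/2 × 2 = 294.0
  [10→10.5]: (128.0+119.6)/2 × 0.5 = 61.9
  Sum = 1647.1 µg/L·hr

AUC = 1647 µg/L·hr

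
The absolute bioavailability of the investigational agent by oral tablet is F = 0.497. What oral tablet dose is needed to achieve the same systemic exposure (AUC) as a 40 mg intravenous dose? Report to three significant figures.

For equal systemic exposure: F × D_ev = D_iv
D_ev = D_iv / F = 40 / 0.497 = 80.4829 mg

D_oral = 80.5 mg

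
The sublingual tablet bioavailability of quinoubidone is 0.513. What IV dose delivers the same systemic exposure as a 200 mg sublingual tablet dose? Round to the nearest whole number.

D_iv = 103 mg

Systemic exposure from an extravascular dose = F × D_ev, so the equivalent IV dose is F × D_ev.
D_iv = F × D_ev = 0.513 × 200 = 102.6 mg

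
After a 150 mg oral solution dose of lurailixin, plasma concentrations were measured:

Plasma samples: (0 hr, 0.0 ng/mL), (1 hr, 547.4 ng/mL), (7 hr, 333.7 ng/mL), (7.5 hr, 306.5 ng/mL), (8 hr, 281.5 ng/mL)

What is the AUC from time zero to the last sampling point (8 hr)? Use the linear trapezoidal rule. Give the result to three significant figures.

Trapezoidal AUC_0→8:
  [0→1]: (0.0+547.4)/2 × 1 = 273.7
  [1→7]: (547.4+333.7)/2 × 6 = 2643.3
  [7→7.5]: (333.7+306.5)/2 × 0.5 = 160.05
  [7.5→8]: (306.5+281.5)/2 × 0.5 = 147.0
  Sum = 3224.05 ng/mL·hr

AUC = 3220 ng/mL·hr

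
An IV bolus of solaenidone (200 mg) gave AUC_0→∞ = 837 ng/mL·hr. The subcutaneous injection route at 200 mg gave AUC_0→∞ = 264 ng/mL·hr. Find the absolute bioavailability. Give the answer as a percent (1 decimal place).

F = 31.5%

F = (AUC_ev / D_ev) / (AUC_iv / D_iv)
  = (264/200) / (837/200)
  = 1.32 / 4.185 = 0.3154
  = 31.54%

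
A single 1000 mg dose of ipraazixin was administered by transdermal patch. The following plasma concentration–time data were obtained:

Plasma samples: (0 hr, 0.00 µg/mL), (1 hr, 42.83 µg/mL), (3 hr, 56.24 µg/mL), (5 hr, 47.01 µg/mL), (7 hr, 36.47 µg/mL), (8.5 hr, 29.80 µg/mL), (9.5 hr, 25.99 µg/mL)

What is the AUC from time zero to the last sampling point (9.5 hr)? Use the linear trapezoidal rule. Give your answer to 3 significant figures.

Trapezoidal AUC_0→9.5:
  [0→1]: (0.00+42.83)/2 × 1 = 21.415
  [1→3]: (42.83+56.24)/2 × 2 = 99.07
  [3→5]: (56.24+47.01)/2 × 2 = 103.25
  [5→7]: (47.01+36.47)/2 × 2 = 83.48
  [7→8.5]: (36.47+29.80)/2 × 1.5 = 49.7025
  [8.5→9.5]: (29.80+25.99)/2 × 1 = 27.895
  Sum = 384.8125 µg/mL·hr

AUC = 385 µg/mL·hr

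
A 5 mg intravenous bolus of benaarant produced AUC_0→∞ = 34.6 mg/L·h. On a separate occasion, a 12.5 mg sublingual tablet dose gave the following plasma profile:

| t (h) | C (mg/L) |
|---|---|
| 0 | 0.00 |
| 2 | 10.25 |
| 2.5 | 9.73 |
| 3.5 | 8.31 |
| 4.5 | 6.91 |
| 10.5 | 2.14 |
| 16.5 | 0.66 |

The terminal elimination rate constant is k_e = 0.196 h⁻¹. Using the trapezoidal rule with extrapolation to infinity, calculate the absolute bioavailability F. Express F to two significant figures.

Trapezoidal AUC_0→16.5 (sublingual tablet):
  [0→2]: (0.00+10.25)/2 × 2 = 10.25
  [2→2.5]: (10.25+9.73)/2 × 0.5 = 4.995
  [2.5→3.5]: (9.73+8.31)/2 × 1 = 9.02
  [3.5→4.5]: (8.31+6.91)/2 × 1 = 7.61
  [4.5→10.5]: (6.91+2.14)/2 × 6 = 27.15
  [10.5→16.5]: (2.14+0.66)/2 × 6 = 8.4
  Sum = 67.425 mg/L·h
Tail: C_last/k_e = 0.66/0.196 = 3.367
AUC_0→∞ (sublingual tablet) = 67.425 + 3.367 = 70.792 mg/L·h
F = (AUC_ev/D_ev)/(AUC_iv/D_iv) = (70.792/12.5)/(34.6/5) = 5.66336/6.92 = 0.8184

F = 0.82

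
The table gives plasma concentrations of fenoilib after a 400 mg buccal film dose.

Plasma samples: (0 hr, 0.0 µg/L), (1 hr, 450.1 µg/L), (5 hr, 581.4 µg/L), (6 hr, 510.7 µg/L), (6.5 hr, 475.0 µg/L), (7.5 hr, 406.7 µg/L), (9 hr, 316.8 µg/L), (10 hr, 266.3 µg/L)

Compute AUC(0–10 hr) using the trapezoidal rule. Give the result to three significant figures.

Trapezoidal AUC_0→10:
  [0→1]: (0.0+450.1)/2 × 1 = 225.05
  [1→5]: (450.1+581.4)/2 × 4 = 2063.0
  [5→6]: (581.4+510.7)/2 × 1 = 546.05
  [6→6.5]: (510.7+475.0)/2 × 0.5 = 246.425
  [6.5→7.5]: (475.0+406.7)/2 × 1 = 440.85
  [7.5→9]: (406.7+316.8)/2 × 1.5 = 542.625
  [9→10]: (316.8+266.3)/2 × 1 = 291.55
  Sum = 4355.55 µg/L·hr

AUC = 4360 µg/L·hr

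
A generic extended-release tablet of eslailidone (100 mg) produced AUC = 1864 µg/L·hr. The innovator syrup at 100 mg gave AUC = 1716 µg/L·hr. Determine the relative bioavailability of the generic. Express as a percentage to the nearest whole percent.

F_rel = 109%

F_rel = (AUC_test/D_test) / (AUC_ref/D_ref)
      = (1864/100) / (1716/100)
      = 18.64 / 17.16 = 1.0862 = 108.62%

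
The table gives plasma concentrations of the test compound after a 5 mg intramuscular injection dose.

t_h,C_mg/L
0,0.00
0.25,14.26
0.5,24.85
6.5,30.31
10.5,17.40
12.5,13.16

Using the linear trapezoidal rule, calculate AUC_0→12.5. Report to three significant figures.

Trapezoidal AUC_0→12.5:
  [0→0.25]: (0.00+14.26)/2 × 0.25 = 1.7825
  [0.25→0.5]: (14.26+24.85)/2 × 0.25 = 4.88875
  [0.5→6.5]: (24.85+30.31)/2 × 6 = 165.48
  [6.5→10.5]: (30.31+17.40)/2 × 4 = 95.42
  [10.5→12.5]: (17.40+13.16)/2 × 2 = 30.56
  Sum = 298.13125 mg/L·h

AUC = 298 mg/L·h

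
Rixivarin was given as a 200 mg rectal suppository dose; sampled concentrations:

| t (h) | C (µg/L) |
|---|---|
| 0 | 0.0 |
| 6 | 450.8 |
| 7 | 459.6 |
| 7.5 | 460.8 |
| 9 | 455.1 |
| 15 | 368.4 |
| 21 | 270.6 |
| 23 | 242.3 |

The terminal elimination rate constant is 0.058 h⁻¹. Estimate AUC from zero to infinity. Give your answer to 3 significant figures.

AUC = 11800 µg/L·h

Trapezoidal AUC_0→23:
  [0→6]: (0.0+450.8)/2 × 6 = 1352.4
  [6→7]: (450.8+459.6)/2 × 1 = 455.2
  [7→7.5]: (459.6+460.8)/2 × 0.5 = 230.1
  [7.5→9]: (460.8+455.1)/2 × 1.5 = 686.925
  [9→15]: (455.1+368.4)/2 × 6 = 2470.5
  [15→21]: (368.4+270.6)/2 × 6 = 1917.0
  [21→23]: (270.6+242.3)/2 × 2 = 512.9
  Sum = 7625.025 µg/L·h
Extrapolated tail: C_last / k_e = 242.3 / 0.058 = 4177.586
AUC_0→∞ = 7625.025 + 4177.586 = 11802.611 µg/L·h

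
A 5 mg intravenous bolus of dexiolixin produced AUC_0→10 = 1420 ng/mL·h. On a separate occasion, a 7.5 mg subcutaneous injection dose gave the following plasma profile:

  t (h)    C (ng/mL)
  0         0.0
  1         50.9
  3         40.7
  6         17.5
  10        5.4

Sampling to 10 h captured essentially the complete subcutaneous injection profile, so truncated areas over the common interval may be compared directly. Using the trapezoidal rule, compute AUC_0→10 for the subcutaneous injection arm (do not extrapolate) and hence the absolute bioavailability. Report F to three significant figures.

F = 0.117

Trapezoidal AUC_0→10 (subcutaneous injection):
  [0→1]: (0.0+50.9)/2 × 1 = 25.45
  [1→3]: (50.9+40.7)/2 × 2 = 91.6
  [3→6]: (40.7+17.5)/2 × 3 = 87.3
  [6→10]: (17.5+5.4)/2 × 4 = 45.8
  Sum = 250.15 ng/mL·h
F = (AUC_ev/D_ev)/(AUC_iv/D_iv) = (250.15/7.5)/(1420/5) = 33.3533/284 = 0.1174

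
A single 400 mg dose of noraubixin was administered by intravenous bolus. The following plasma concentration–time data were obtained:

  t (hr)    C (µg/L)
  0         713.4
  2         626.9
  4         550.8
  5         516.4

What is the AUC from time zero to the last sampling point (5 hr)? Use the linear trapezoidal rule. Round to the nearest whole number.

AUC = 3052 µg/L·hr

Trapezoidal AUC_0→5:
  [0→2]: (713.4+626.9)/2 × 2 = 1340.3
  [2→4]: (626.9+550.8)/2 × 2 = 1177.7
  [4→5]: (550.8+516.4)/2 × 1 = 533.6
  Sum = 3051.6 µg/L·hr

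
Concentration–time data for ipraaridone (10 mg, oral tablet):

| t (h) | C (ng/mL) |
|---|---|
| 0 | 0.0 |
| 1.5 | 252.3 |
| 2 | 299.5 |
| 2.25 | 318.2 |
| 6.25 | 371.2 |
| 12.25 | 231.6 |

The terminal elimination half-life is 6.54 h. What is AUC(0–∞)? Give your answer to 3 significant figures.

AUC = 5780 ng/mL·h

Trapezoidal AUC_0→12.25:
  [0→1.5]: (0.0+252.3)/2 × 1.5 = 189.225
  [1.5→2]: (252.3+299.5)/2 × 0.5 = 137.95
  [2→2.25]: (299.5+318.2)/2 × 0.25 = 77.2125
  [2.25→6.25]: (318.2+371.2)/2 × 4 = 1378.8
  [6.25→12.25]: (371.2+231.6)/2 × 6 = 1808.4
  Sum = 3591.5875 ng/mL·h
k_e = ln2 / t½ = 0.693147 / 6.54 = 0.1060 h^-1
Extrapolated tail: C_last / k_e = 231.6 / 0.106 = 2184.906
AUC_0→∞ = 3591.5875 + 2184.906 = 5776.4935 ng/mL·h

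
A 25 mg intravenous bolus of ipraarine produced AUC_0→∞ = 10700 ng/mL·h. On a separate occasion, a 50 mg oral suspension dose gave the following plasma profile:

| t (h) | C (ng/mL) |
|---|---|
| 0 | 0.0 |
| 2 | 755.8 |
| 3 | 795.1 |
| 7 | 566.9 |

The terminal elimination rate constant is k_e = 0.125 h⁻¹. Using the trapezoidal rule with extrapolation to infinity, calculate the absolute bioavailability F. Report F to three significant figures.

Trapezoidal AUC_0→7 (oral suspension):
  [0→2]: (0.0+755.8)/2 × 2 = 755.8
  [2→3]: (755.8+795.1)/2 × 1 = 775.45
  [3→7]: (795.1+566.9)/2 × 4 = 2724.0
  Sum = 4255.25 ng/mL·h
Tail: C_last/k_e = 566.9/0.125 = 4535.200
AUC_0→∞ (oral suspension) = 4255.25 + 4535.200 = 8790.45 ng/mL·h
F = (AUC_ev/D_ev)/(AUC_iv/D_iv) = (8790.45/50)/(10700/25) = 175.809/428 = 0.4108

F = 0.411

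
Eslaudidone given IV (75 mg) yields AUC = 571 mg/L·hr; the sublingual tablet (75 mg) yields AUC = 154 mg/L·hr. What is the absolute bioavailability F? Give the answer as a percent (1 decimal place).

F = (AUC_ev / D_ev) / (AUC_iv / D_iv)
  = (154/75) / (571/75)
  = 2.05333 / 7.61333 = 0.2697
  = 26.97%

F = 27.0%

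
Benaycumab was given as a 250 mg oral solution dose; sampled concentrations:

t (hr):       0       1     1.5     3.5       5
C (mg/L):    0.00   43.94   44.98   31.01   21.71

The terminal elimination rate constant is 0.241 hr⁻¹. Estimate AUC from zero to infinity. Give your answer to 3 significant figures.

AUC = 250 mg/L·hr

Trapezoidal AUC_0→5:
  [0→1]: (0.00+43.94)/2 × 1 = 21.97
  [1→1.5]: (43.94+44.98)/2 × 0.5 = 22.23
  [1.5→3.5]: (44.98+31.01)/2 × 2 = 75.99
  [3.5→5]: (31.01+21.71)/2 × 1.5 = 39.54
  Sum = 159.73 mg/L·hr
Extrapolated tail: C_last / k_e = 21.71 / 0.241 = 90.083
AUC_0→∞ = 159.73 + 90.083 = 249.813 mg/L·hr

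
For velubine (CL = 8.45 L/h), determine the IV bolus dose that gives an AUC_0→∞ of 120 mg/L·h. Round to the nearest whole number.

Dose_iv = CL × AUC_0→∞
     = 8.45 × 120 = 1014 mg

Dose = 1014 mg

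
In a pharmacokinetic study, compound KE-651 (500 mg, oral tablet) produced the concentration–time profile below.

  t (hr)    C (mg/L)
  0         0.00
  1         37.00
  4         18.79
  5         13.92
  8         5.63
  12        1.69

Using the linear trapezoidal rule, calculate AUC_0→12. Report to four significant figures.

AUC = 162.5 mg/L·hr

Trapezoidal AUC_0→12:
  [0→1]: (0.00+37.00)/2 × 1 = 18.5
  [1→4]: (37.00+18.79)/2 × 3 = 83.685
  [4→5]: (18.79+13.92)/2 × 1 = 16.355
  [5→8]: (13.92+5.63)/2 × 3 = 29.325
  [8→12]: (5.63+1.69)/2 × 4 = 14.64
  Sum = 162.505 mg/L·hr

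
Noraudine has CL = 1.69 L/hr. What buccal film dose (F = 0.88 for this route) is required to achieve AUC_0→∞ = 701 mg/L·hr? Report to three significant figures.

Dose = 1350 mg

Dose = CL × AUC_0→∞ / F
     = 1.69 × 701 / 0.88 = 1346.24 mg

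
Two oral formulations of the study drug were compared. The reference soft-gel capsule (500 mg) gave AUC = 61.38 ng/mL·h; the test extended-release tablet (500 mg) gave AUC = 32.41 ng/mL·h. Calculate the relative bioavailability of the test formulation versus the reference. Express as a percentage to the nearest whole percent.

F_rel = (AUC_test/D_test) / (AUC_ref/D_ref)
      = (32.41/500) / (61.38/500)
      = 0.06482 / 0.12276 = 0.5280 = 52.80%

F_rel = 53%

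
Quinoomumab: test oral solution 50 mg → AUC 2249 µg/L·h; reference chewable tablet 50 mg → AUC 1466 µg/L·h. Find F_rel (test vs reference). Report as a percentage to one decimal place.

F_rel = 153.4%

F_rel = (AUC_test/D_test) / (AUC_ref/D_ref)
      = (2249/50) / (1466/50)
      = 44.98 / 29.32 = 1.5341 = 153.41%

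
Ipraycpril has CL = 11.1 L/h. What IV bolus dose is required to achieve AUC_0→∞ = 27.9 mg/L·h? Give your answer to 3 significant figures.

Dose_iv = CL × AUC_0→∞
     = 11.1 × 27.9 = 309.69 mg

Dose = 310 mg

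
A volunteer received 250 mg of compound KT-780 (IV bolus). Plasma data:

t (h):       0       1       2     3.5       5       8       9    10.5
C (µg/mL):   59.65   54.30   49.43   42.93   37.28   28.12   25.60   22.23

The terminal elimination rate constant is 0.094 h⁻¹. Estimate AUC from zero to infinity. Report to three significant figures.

Trapezoidal AUC_0→10.5:
  [0→1]: (59.65+54.30)/2 × 1 = 56.975
  [1→2]: (54.30+49.43)/2 × 1 = 51.865
  [2→3.5]: (49.43+42.93)/2 × 1.5 = 69.27
  [3.5→5]: (42.93+37.28)/2 × 1.5 = 60.1575
  [5→8]: (37.28+28.12)/2 × 3 = 98.1
  [8→9]: (28.12+25.60)/2 × 1 = 26.86
  [9→10.5]: (25.60+22.23)/2 × 1.5 = 35.8725
  Sum = 399.1 µg/mL·h
Extrapolated tail: C_last / k_e = 22.23 / 0.094 = 236.489
AUC_0→∞ = 399.1 + 236.489 = 635.589 µg/mL·h

AUC = 636 µg/mL·h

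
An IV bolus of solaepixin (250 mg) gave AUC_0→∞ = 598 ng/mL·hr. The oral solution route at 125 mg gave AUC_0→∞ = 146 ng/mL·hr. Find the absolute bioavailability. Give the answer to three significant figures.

F = 0.488

F = (AUC_ev / D_ev) / (AUC_iv / D_iv)
  = (146/125) / (598/250)
  = 1.168 / 2.392 = 0.4883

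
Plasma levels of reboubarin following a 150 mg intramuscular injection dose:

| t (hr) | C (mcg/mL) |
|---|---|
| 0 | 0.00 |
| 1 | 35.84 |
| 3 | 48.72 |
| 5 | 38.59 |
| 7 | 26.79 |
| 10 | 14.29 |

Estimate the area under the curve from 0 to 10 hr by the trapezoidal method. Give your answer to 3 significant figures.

AUC = 317 mcg/mL·hr

Trapezoidal AUC_0→10:
  [0→1]: (0.00+35.84)/2 × 1 = 17.92
  [1→3]: (35.84+48.72)/2 × 2 = 84.56
  [3→5]: (48.72+38.59)/2 × 2 = 87.31
  [5→7]: (38.59+26.79)/2 × 2 = 65.38
  [7→10]: (26.79+14.29)/2 × 3 = 61.62
  Sum = 316.79 mcg/mL·hr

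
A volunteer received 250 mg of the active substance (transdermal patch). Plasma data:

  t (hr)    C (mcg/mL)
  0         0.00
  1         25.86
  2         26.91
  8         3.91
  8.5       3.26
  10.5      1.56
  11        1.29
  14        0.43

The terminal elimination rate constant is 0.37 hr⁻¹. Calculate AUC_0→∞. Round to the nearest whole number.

AUC = 143 mcg/mL·hr

Trapezoidal AUC_0→14:
  [0→1]: (0.00+25.86)/2 × 1 = 12.93
  [1→2]: (25.86+26.91)/2 × 1 = 26.385
  [2→8]: (26.91+3.91)/2 × 6 = 92.46
  [8→8.5]: (3.91+3.26)/2 × 0.5 = 1.7925
  [8.5→10.5]: (3.26+1.56)/2 × 2 = 4.82
  [10.5→11]: (1.56+1.29)/2 × 0.5 = 0.7125
  [11→14]: (1.29+0.43)/2 × 3 = 2.58
  Sum = 141.68 mcg/mL·hr
Extrapolated tail: C_last / k_e = 0.43 / 0.37 = 1.162
AUC_0→∞ = 141.68 + 1.162 = 142.842 mcg/mL·hr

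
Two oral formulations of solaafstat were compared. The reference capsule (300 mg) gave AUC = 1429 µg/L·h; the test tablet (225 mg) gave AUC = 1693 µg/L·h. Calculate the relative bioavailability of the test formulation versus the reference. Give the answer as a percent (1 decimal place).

F_rel = 158.0%

F_rel = (AUC_test/D_test) / (AUC_ref/D_ref)
      = (1693/225) / (1429/300)
      = 7.52444 / 4.76333 = 1.5797 = 157.97%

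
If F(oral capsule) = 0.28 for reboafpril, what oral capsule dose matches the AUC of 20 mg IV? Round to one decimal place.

D_oral = 71.4 mg

For equal systemic exposure: F × D_ev = D_iv
D_ev = D_iv / F = 20 / 0.28 = 71.4286 mg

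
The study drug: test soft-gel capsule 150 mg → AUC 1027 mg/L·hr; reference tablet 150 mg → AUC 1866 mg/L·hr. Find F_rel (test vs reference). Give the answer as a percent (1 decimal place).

F_rel = (AUC_test/D_test) / (AUC_ref/D_ref)
      = (1027/150) / (1866/150)
      = 6.84667 / 12.44 = 0.5504 = 55.04%

F_rel = 55.0%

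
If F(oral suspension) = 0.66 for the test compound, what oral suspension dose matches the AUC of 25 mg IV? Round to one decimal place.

For equal systemic exposure: F × D_ev = D_iv
D_ev = D_iv / F = 25 / 0.66 = 37.8788 mg

D_oral = 37.9 mg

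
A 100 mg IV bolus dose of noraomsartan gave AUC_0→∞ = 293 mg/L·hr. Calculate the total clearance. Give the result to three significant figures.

CL = 0.341 L/hr

CL = Dose_iv / AUC_0→∞
   = 100 / 293 = 0.341297 L/hr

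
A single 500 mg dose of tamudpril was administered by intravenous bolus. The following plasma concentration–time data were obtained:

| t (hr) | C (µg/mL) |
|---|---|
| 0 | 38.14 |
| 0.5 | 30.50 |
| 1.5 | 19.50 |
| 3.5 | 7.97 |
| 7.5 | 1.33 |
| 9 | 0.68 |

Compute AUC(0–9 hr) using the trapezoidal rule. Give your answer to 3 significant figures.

AUC = 89.7 µg/mL·hr

Trapezoidal AUC_0→9:
  [0→0.5]: (38.14+30.50)/2 × 0.5 = 17.16
  [0.5→1.5]: (30.50+19.50)/2 × 1 = 25.0
  [1.5→3.5]: (19.50+7.97)/2 × 2 = 27.47
  [3.5→7.5]: (7.97+1.33)/2 × 4 = 18.6
  [7.5→9]: (1.33+0.68)/2 × 1.5 = 1.5075
  Sum = 89.7375 µg/mL·hr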